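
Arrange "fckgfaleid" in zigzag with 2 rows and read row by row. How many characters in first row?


Zigzag "fckgfaleid" into 2 rows:
Placing characters:
  'f' => row 0
  'c' => row 1
  'k' => row 0
  'g' => row 1
  'f' => row 0
  'a' => row 1
  'l' => row 0
  'e' => row 1
  'i' => row 0
  'd' => row 1
Rows:
  Row 0: "fkfli"
  Row 1: "cgaed"
First row length: 5

5


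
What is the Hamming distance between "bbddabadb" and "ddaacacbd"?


Comparing "bbddabadb" and "ddaacacbd" position by position:
  Position 0: 'b' vs 'd' => differ
  Position 1: 'b' vs 'd' => differ
  Position 2: 'd' vs 'a' => differ
  Position 3: 'd' vs 'a' => differ
  Position 4: 'a' vs 'c' => differ
  Position 5: 'b' vs 'a' => differ
  Position 6: 'a' vs 'c' => differ
  Position 7: 'd' vs 'b' => differ
  Position 8: 'b' vs 'd' => differ
Total differences (Hamming distance): 9

9


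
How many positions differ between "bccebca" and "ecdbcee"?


Comparing "bccebca" and "ecdbcee" position by position:
  Position 0: 'b' vs 'e' => DIFFER
  Position 1: 'c' vs 'c' => same
  Position 2: 'c' vs 'd' => DIFFER
  Position 3: 'e' vs 'b' => DIFFER
  Position 4: 'b' vs 'c' => DIFFER
  Position 5: 'c' vs 'e' => DIFFER
  Position 6: 'a' vs 'e' => DIFFER
Positions that differ: 6

6


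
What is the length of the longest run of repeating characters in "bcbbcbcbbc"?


Input: "bcbbcbcbbc"
Scanning for longest run:
  Position 1 ('c'): new char, reset run to 1
  Position 2 ('b'): new char, reset run to 1
  Position 3 ('b'): continues run of 'b', length=2
  Position 4 ('c'): new char, reset run to 1
  Position 5 ('b'): new char, reset run to 1
  Position 6 ('c'): new char, reset run to 1
  Position 7 ('b'): new char, reset run to 1
  Position 8 ('b'): continues run of 'b', length=2
  Position 9 ('c'): new char, reset run to 1
Longest run: 'b' with length 2

2


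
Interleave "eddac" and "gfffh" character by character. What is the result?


Interleaving "eddac" and "gfffh":
  Position 0: 'e' from first, 'g' from second => "eg"
  Position 1: 'd' from first, 'f' from second => "df"
  Position 2: 'd' from first, 'f' from second => "df"
  Position 3: 'a' from first, 'f' from second => "af"
  Position 4: 'c' from first, 'h' from second => "ch"
Result: egdfdfafch

egdfdfafch


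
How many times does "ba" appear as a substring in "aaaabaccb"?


Searching for "ba" in "aaaabaccb"
Scanning each position:
  Position 0: "aa" => no
  Position 1: "aa" => no
  Position 2: "aa" => no
  Position 3: "ab" => no
  Position 4: "ba" => MATCH
  Position 5: "ac" => no
  Position 6: "cc" => no
  Position 7: "cb" => no
Total occurrences: 1

1


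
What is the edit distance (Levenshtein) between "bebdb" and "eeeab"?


Computing edit distance: "bebdb" -> "eeeab"
DP table:
           e    e    e    a    b
      0    1    2    3    4    5
  b   1    1    2    3    4    4
  e   2    1    1    2    3    4
  b   3    2    2    2    3    3
  d   4    3    3    3    3    4
  b   5    4    4    4    4    3
Edit distance = dp[5][5] = 3

3


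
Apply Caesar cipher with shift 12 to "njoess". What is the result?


Caesar cipher: shift "njoess" by 12
  'n' (pos 13) + 12 = pos 25 = 'z'
  'j' (pos 9) + 12 = pos 21 = 'v'
  'o' (pos 14) + 12 = pos 0 = 'a'
  'e' (pos 4) + 12 = pos 16 = 'q'
  's' (pos 18) + 12 = pos 4 = 'e'
  's' (pos 18) + 12 = pos 4 = 'e'
Result: zvaqee

zvaqee


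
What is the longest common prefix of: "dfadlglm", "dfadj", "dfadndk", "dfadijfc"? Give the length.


Words: dfadlglm, dfadj, dfadndk, dfadijfc
  Position 0: all 'd' => match
  Position 1: all 'f' => match
  Position 2: all 'a' => match
  Position 3: all 'd' => match
  Position 4: ('l', 'j', 'n', 'i') => mismatch, stop
LCP = "dfad" (length 4)

4


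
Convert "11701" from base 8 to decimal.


Input: "11701" in base 8
Positional expansion:
  Digit '1' (value 1) x 8^4 = 4096
  Digit '1' (value 1) x 8^3 = 512
  Digit '7' (value 7) x 8^2 = 448
  Digit '0' (value 0) x 8^1 = 0
  Digit '1' (value 1) x 8^0 = 1
Sum = 5057

5057


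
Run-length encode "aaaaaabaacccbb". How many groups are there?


Input: aaaaaabaacccbb
Scanning for consecutive runs:
  Group 1: 'a' x 6 (positions 0-5)
  Group 2: 'b' x 1 (positions 6-6)
  Group 3: 'a' x 2 (positions 7-8)
  Group 4: 'c' x 3 (positions 9-11)
  Group 5: 'b' x 2 (positions 12-13)
Total groups: 5

5


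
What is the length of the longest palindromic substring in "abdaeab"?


Input: "abdaeab"
Checking substrings for palindromes:
  [3:6] "aea" (len 3) => palindrome
Longest palindromic substring: "aea" with length 3

3


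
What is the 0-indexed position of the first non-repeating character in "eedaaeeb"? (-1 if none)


Input: eedaaeeb
Character frequencies:
  'a': 2
  'b': 1
  'd': 1
  'e': 4
Scanning left to right for freq == 1:
  Position 0 ('e'): freq=4, skip
  Position 1 ('e'): freq=4, skip
  Position 2 ('d'): unique! => answer = 2

2


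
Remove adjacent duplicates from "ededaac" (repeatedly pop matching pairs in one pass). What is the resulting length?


Input: ededaac
Stack-based adjacent duplicate removal:
  Read 'e': push. Stack: e
  Read 'd': push. Stack: ed
  Read 'e': push. Stack: ede
  Read 'd': push. Stack: eded
  Read 'a': push. Stack: ededa
  Read 'a': matches stack top 'a' => pop. Stack: eded
  Read 'c': push. Stack: ededc
Final stack: "ededc" (length 5)

5


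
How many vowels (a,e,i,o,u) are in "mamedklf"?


Input: mamedklf
Checking each character:
  'm' at position 0: consonant
  'a' at position 1: vowel (running total: 1)
  'm' at position 2: consonant
  'e' at position 3: vowel (running total: 2)
  'd' at position 4: consonant
  'k' at position 5: consonant
  'l' at position 6: consonant
  'f' at position 7: consonant
Total vowels: 2

2


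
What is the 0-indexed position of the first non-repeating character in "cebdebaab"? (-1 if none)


Input: cebdebaab
Character frequencies:
  'a': 2
  'b': 3
  'c': 1
  'd': 1
  'e': 2
Scanning left to right for freq == 1:
  Position 0 ('c'): unique! => answer = 0

0


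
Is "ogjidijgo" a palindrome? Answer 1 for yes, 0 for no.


Input: ogjidijgo
Reversed: ogjidijgo
  Compare pos 0 ('o') with pos 8 ('o'): match
  Compare pos 1 ('g') with pos 7 ('g'): match
  Compare pos 2 ('j') with pos 6 ('j'): match
  Compare pos 3 ('i') with pos 5 ('i'): match
Result: palindrome

1


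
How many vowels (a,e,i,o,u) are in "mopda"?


Input: mopda
Checking each character:
  'm' at position 0: consonant
  'o' at position 1: vowel (running total: 1)
  'p' at position 2: consonant
  'd' at position 3: consonant
  'a' at position 4: vowel (running total: 2)
Total vowels: 2

2


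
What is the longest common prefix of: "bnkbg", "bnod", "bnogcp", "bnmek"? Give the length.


Words: bnkbg, bnod, bnogcp, bnmek
  Position 0: all 'b' => match
  Position 1: all 'n' => match
  Position 2: ('k', 'o', 'o', 'm') => mismatch, stop
LCP = "bn" (length 2)

2


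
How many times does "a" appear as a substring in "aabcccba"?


Searching for "a" in "aabcccba"
Scanning each position:
  Position 0: "a" => MATCH
  Position 1: "a" => MATCH
  Position 2: "b" => no
  Position 3: "c" => no
  Position 4: "c" => no
  Position 5: "c" => no
  Position 6: "b" => no
  Position 7: "a" => MATCH
Total occurrences: 3

3


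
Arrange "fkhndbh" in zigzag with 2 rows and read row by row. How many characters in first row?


Zigzag "fkhndbh" into 2 rows:
Placing characters:
  'f' => row 0
  'k' => row 1
  'h' => row 0
  'n' => row 1
  'd' => row 0
  'b' => row 1
  'h' => row 0
Rows:
  Row 0: "fhdh"
  Row 1: "knb"
First row length: 4

4


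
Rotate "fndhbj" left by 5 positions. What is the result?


Input: "fndhbj", rotate left by 5
First 5 characters: "fndhb"
Remaining characters: "j"
Concatenate remaining + first: "j" + "fndhb" = "jfndhb"

jfndhb


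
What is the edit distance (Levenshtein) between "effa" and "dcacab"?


Computing edit distance: "effa" -> "dcacab"
DP table:
           d    c    a    c    a    b
      0    1    2    3    4    5    6
  e   1    1    2    3    4    5    6
  f   2    2    2    3    4    5    6
  f   3    3    3    3    4    5    6
  a   4    4    4    3    4    4    5
Edit distance = dp[4][6] = 5

5


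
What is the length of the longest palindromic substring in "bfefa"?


Input: "bfefa"
Checking substrings for palindromes:
  [1:4] "fef" (len 3) => palindrome
Longest palindromic substring: "fef" with length 3

3


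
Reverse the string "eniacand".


Input: eniacand
Reading characters right to left:
  Position 7: 'd'
  Position 6: 'n'
  Position 5: 'a'
  Position 4: 'c'
  Position 3: 'a'
  Position 2: 'i'
  Position 1: 'n'
  Position 0: 'e'
Reversed: dnacaine

dnacaine


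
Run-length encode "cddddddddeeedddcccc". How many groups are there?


Input: cddddddddeeedddcccc
Scanning for consecutive runs:
  Group 1: 'c' x 1 (positions 0-0)
  Group 2: 'd' x 8 (positions 1-8)
  Group 3: 'e' x 3 (positions 9-11)
  Group 4: 'd' x 3 (positions 12-14)
  Group 5: 'c' x 4 (positions 15-18)
Total groups: 5

5


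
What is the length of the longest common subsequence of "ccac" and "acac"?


LCS of "ccac" and "acac"
DP table:
           a    c    a    c
      0    0    0    0    0
  c   0    0    1    1    1
  c   0    0    1    1    2
  a   0    1    1    2    2
  c   0    1    2    2    3
LCS length = dp[4][4] = 3

3


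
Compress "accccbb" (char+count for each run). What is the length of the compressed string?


Input: accccbb
Runs:
  'a' x 1 => "a1"
  'c' x 4 => "c4"
  'b' x 2 => "b2"
Compressed: "a1c4b2"
Compressed length: 6

6


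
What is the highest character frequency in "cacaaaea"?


Input: cacaaaea
Character counts:
  'a': 5
  'c': 2
  'e': 1
Maximum frequency: 5

5


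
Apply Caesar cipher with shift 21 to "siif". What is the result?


Caesar cipher: shift "siif" by 21
  's' (pos 18) + 21 = pos 13 = 'n'
  'i' (pos 8) + 21 = pos 3 = 'd'
  'i' (pos 8) + 21 = pos 3 = 'd'
  'f' (pos 5) + 21 = pos 0 = 'a'
Result: ndda

ndda


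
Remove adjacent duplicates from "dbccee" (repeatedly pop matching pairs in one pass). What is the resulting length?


Input: dbccee
Stack-based adjacent duplicate removal:
  Read 'd': push. Stack: d
  Read 'b': push. Stack: db
  Read 'c': push. Stack: dbc
  Read 'c': matches stack top 'c' => pop. Stack: db
  Read 'e': push. Stack: dbe
  Read 'e': matches stack top 'e' => pop. Stack: db
Final stack: "db" (length 2)

2


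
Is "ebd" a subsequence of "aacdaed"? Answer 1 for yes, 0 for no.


Check if "ebd" is a subsequence of "aacdaed"
Greedy scan:
  Position 0 ('a'): no match needed
  Position 1 ('a'): no match needed
  Position 2 ('c'): no match needed
  Position 3 ('d'): no match needed
  Position 4 ('a'): no match needed
  Position 5 ('e'): matches sub[0] = 'e'
  Position 6 ('d'): no match needed
Only matched 1/3 characters => not a subsequence

0


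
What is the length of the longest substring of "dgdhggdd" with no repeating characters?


Input: "dgdhggdd"
Sliding window (track last position of each char):
  Position 0 ('d'): window [0,0] length 1 -- new best
  Position 1 ('g'): window [0,1] length 2 -- new best
  Position 2 ('d'): repeat (last at 0), move window start to 1
  Position 2 ('d'): window [1,2] length 2
  Position 3 ('h'): window [1,3] length 3 -- new best
  Position 4 ('g'): repeat (last at 1), move window start to 2
  Position 4 ('g'): window [2,4] length 3
  Position 5 ('g'): repeat (last at 4), move window start to 5
  Position 5 ('g'): window [5,5] length 1
  Position 6 ('d'): window [5,6] length 2
  Position 7 ('d'): repeat (last at 6), move window start to 7
  Position 7 ('d'): window [7,7] length 1
Longest substring with no repeats: "gdh" with length 3

3


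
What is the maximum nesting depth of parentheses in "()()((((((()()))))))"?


Input: "()()((((((()()))))))"
Tracking depth:
  Position 0 '(': depth becomes 1
  Position 1 ')': depth becomes 0
  Position 2 '(': depth becomes 1
  Position 3 ')': depth becomes 0
  Position 4 '(': depth becomes 1
  Position 5 '(': depth becomes 2
  Position 6 '(': depth becomes 3
  Position 7 '(': depth becomes 4
  Position 8 '(': depth becomes 5
  Position 9 '(': depth becomes 6
  Position 10 '(': depth becomes 7
  Position 11 ')': depth becomes 6
  Position 12 '(': depth becomes 7
  Position 13 ')': depth becomes 6
  Position 14 ')': depth becomes 5
  Position 15 ')': depth becomes 4
  Position 16 ')': depth becomes 3
  Position 17 ')': depth becomes 2
  Position 18 ')': depth becomes 1
  Position 19 ')': depth becomes 0
Maximum depth reached: 7

7


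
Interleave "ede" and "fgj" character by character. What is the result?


Interleaving "ede" and "fgj":
  Position 0: 'e' from first, 'f' from second => "ef"
  Position 1: 'd' from first, 'g' from second => "dg"
  Position 2: 'e' from first, 'j' from second => "ej"
Result: efdgej

efdgej


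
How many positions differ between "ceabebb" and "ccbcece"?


Comparing "ceabebb" and "ccbcece" position by position:
  Position 0: 'c' vs 'c' => same
  Position 1: 'e' vs 'c' => DIFFER
  Position 2: 'a' vs 'b' => DIFFER
  Position 3: 'b' vs 'c' => DIFFER
  Position 4: 'e' vs 'e' => same
  Position 5: 'b' vs 'c' => DIFFER
  Position 6: 'b' vs 'e' => DIFFER
Positions that differ: 5

5


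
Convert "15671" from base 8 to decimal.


Input: "15671" in base 8
Positional expansion:
  Digit '1' (value 1) x 8^4 = 4096
  Digit '5' (value 5) x 8^3 = 2560
  Digit '6' (value 6) x 8^2 = 384
  Digit '7' (value 7) x 8^1 = 56
  Digit '1' (value 1) x 8^0 = 1
Sum = 7097

7097


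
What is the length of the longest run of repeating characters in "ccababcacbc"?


Input: "ccababcacbc"
Scanning for longest run:
  Position 1 ('c'): continues run of 'c', length=2
  Position 2 ('a'): new char, reset run to 1
  Position 3 ('b'): new char, reset run to 1
  Position 4 ('a'): new char, reset run to 1
  Position 5 ('b'): new char, reset run to 1
  Position 6 ('c'): new char, reset run to 1
  Position 7 ('a'): new char, reset run to 1
  Position 8 ('c'): new char, reset run to 1
  Position 9 ('b'): new char, reset run to 1
  Position 10 ('c'): new char, reset run to 1
Longest run: 'c' with length 2

2


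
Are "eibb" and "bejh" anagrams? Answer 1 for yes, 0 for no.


Strings: "eibb", "bejh"
Sorted first:  bbei
Sorted second: behj
Differ at position 1: 'b' vs 'e' => not anagrams

0


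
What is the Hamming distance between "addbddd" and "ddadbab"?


Comparing "addbddd" and "ddadbab" position by position:
  Position 0: 'a' vs 'd' => differ
  Position 1: 'd' vs 'd' => same
  Position 2: 'd' vs 'a' => differ
  Position 3: 'b' vs 'd' => differ
  Position 4: 'd' vs 'b' => differ
  Position 5: 'd' vs 'a' => differ
  Position 6: 'd' vs 'b' => differ
Total differences (Hamming distance): 6

6


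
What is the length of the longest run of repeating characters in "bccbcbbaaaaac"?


Input: "bccbcbbaaaaac"
Scanning for longest run:
  Position 1 ('c'): new char, reset run to 1
  Position 2 ('c'): continues run of 'c', length=2
  Position 3 ('b'): new char, reset run to 1
  Position 4 ('c'): new char, reset run to 1
  Position 5 ('b'): new char, reset run to 1
  Position 6 ('b'): continues run of 'b', length=2
  Position 7 ('a'): new char, reset run to 1
  Position 8 ('a'): continues run of 'a', length=2
  Position 9 ('a'): continues run of 'a', length=3
  Position 10 ('a'): continues run of 'a', length=4
  Position 11 ('a'): continues run of 'a', length=5
  Position 12 ('c'): new char, reset run to 1
Longest run: 'a' with length 5

5


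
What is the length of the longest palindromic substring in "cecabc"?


Input: "cecabc"
Checking substrings for palindromes:
  [0:3] "cec" (len 3) => palindrome
Longest palindromic substring: "cec" with length 3

3


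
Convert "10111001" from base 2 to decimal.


Input: "10111001" in base 2
Positional expansion:
  Digit '1' (value 1) x 2^7 = 128
  Digit '0' (value 0) x 2^6 = 0
  Digit '1' (value 1) x 2^5 = 32
  Digit '1' (value 1) x 2^4 = 16
  Digit '1' (value 1) x 2^3 = 8
  Digit '0' (value 0) x 2^2 = 0
  Digit '0' (value 0) x 2^1 = 0
  Digit '1' (value 1) x 2^0 = 1
Sum = 185

185


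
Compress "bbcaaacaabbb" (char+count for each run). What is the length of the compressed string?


Input: bbcaaacaabbb
Runs:
  'b' x 2 => "b2"
  'c' x 1 => "c1"
  'a' x 3 => "a3"
  'c' x 1 => "c1"
  'a' x 2 => "a2"
  'b' x 3 => "b3"
Compressed: "b2c1a3c1a2b3"
Compressed length: 12

12


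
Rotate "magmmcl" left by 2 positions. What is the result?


Input: "magmmcl", rotate left by 2
First 2 characters: "ma"
Remaining characters: "gmmcl"
Concatenate remaining + first: "gmmcl" + "ma" = "gmmclma"

gmmclma


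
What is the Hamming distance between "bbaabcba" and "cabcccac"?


Comparing "bbaabcba" and "cabcccac" position by position:
  Position 0: 'b' vs 'c' => differ
  Position 1: 'b' vs 'a' => differ
  Position 2: 'a' vs 'b' => differ
  Position 3: 'a' vs 'c' => differ
  Position 4: 'b' vs 'c' => differ
  Position 5: 'c' vs 'c' => same
  Position 6: 'b' vs 'a' => differ
  Position 7: 'a' vs 'c' => differ
Total differences (Hamming distance): 7

7


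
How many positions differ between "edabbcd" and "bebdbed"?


Comparing "edabbcd" and "bebdbed" position by position:
  Position 0: 'e' vs 'b' => DIFFER
  Position 1: 'd' vs 'e' => DIFFER
  Position 2: 'a' vs 'b' => DIFFER
  Position 3: 'b' vs 'd' => DIFFER
  Position 4: 'b' vs 'b' => same
  Position 5: 'c' vs 'e' => DIFFER
  Position 6: 'd' vs 'd' => same
Positions that differ: 5

5


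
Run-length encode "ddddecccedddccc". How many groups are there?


Input: ddddecccedddccc
Scanning for consecutive runs:
  Group 1: 'd' x 4 (positions 0-3)
  Group 2: 'e' x 1 (positions 4-4)
  Group 3: 'c' x 3 (positions 5-7)
  Group 4: 'e' x 1 (positions 8-8)
  Group 5: 'd' x 3 (positions 9-11)
  Group 6: 'c' x 3 (positions 12-14)
Total groups: 6

6


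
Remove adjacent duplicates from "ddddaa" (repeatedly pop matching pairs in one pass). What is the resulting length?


Input: ddddaa
Stack-based adjacent duplicate removal:
  Read 'd': push. Stack: d
  Read 'd': matches stack top 'd' => pop. Stack: (empty)
  Read 'd': push. Stack: d
  Read 'd': matches stack top 'd' => pop. Stack: (empty)
  Read 'a': push. Stack: a
  Read 'a': matches stack top 'a' => pop. Stack: (empty)
Final stack: "" (length 0)

0


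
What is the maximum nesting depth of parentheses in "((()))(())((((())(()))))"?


Input: "((()))(())((((())(()))))"
Tracking depth:
  Position 0 '(': depth becomes 1
  Position 1 '(': depth becomes 2
  Position 2 '(': depth becomes 3
  Position 3 ')': depth becomes 2
  Position 4 ')': depth becomes 1
  Position 5 ')': depth becomes 0
  Position 6 '(': depth becomes 1
  Position 7 '(': depth becomes 2
  Position 8 ')': depth becomes 1
  Position 9 ')': depth becomes 0
  Position 10 '(': depth becomes 1
  Position 11 '(': depth becomes 2
  Position 12 '(': depth becomes 3
  Position 13 '(': depth becomes 4
  Position 14 '(': depth becomes 5
  Position 15 ')': depth becomes 4
  Position 16 ')': depth becomes 3
  Position 17 '(': depth becomes 4
  Position 18 '(': depth becomes 5
  Position 19 ')': depth becomes 4
  Position 20 ')': depth becomes 3
  Position 21 ')': depth becomes 2
  Position 22 ')': depth becomes 1
  Position 23 ')': depth becomes 0
Maximum depth reached: 5

5


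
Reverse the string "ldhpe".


Input: ldhpe
Reading characters right to left:
  Position 4: 'e'
  Position 3: 'p'
  Position 2: 'h'
  Position 1: 'd'
  Position 0: 'l'
Reversed: ephdl

ephdl


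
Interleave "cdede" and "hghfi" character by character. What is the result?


Interleaving "cdede" and "hghfi":
  Position 0: 'c' from first, 'h' from second => "ch"
  Position 1: 'd' from first, 'g' from second => "dg"
  Position 2: 'e' from first, 'h' from second => "eh"
  Position 3: 'd' from first, 'f' from second => "df"
  Position 4: 'e' from first, 'i' from second => "ei"
Result: chdgehdfei

chdgehdfei


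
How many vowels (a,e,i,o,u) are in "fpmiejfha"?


Input: fpmiejfha
Checking each character:
  'f' at position 0: consonant
  'p' at position 1: consonant
  'm' at position 2: consonant
  'i' at position 3: vowel (running total: 1)
  'e' at position 4: vowel (running total: 2)
  'j' at position 5: consonant
  'f' at position 6: consonant
  'h' at position 7: consonant
  'a' at position 8: vowel (running total: 3)
Total vowels: 3

3


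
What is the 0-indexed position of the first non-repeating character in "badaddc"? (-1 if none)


Input: badaddc
Character frequencies:
  'a': 2
  'b': 1
  'c': 1
  'd': 3
Scanning left to right for freq == 1:
  Position 0 ('b'): unique! => answer = 0

0


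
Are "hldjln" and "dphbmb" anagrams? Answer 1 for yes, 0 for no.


Strings: "hldjln", "dphbmb"
Sorted first:  dhjlln
Sorted second: bbdhmp
Differ at position 0: 'd' vs 'b' => not anagrams

0


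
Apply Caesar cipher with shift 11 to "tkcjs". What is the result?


Caesar cipher: shift "tkcjs" by 11
  't' (pos 19) + 11 = pos 4 = 'e'
  'k' (pos 10) + 11 = pos 21 = 'v'
  'c' (pos 2) + 11 = pos 13 = 'n'
  'j' (pos 9) + 11 = pos 20 = 'u'
  's' (pos 18) + 11 = pos 3 = 'd'
Result: evnud

evnud


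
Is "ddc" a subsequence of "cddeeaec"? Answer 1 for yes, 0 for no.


Check if "ddc" is a subsequence of "cddeeaec"
Greedy scan:
  Position 0 ('c'): no match needed
  Position 1 ('d'): matches sub[0] = 'd'
  Position 2 ('d'): matches sub[1] = 'd'
  Position 3 ('e'): no match needed
  Position 4 ('e'): no match needed
  Position 5 ('a'): no match needed
  Position 6 ('e'): no match needed
  Position 7 ('c'): matches sub[2] = 'c'
All 3 characters matched => is a subsequence

1


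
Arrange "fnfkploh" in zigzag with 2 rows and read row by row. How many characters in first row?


Zigzag "fnfkploh" into 2 rows:
Placing characters:
  'f' => row 0
  'n' => row 1
  'f' => row 0
  'k' => row 1
  'p' => row 0
  'l' => row 1
  'o' => row 0
  'h' => row 1
Rows:
  Row 0: "ffpo"
  Row 1: "nklh"
First row length: 4

4


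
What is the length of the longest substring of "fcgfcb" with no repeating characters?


Input: "fcgfcb"
Sliding window (track last position of each char):
  Position 0 ('f'): window [0,0] length 1 -- new best
  Position 1 ('c'): window [0,1] length 2 -- new best
  Position 2 ('g'): window [0,2] length 3 -- new best
  Position 3 ('f'): repeat (last at 0), move window start to 1
  Position 3 ('f'): window [1,3] length 3
  Position 4 ('c'): repeat (last at 1), move window start to 2
  Position 4 ('c'): window [2,4] length 3
  Position 5 ('b'): window [2,5] length 4 -- new best
Longest substring with no repeats: "gfcb" with length 4

4


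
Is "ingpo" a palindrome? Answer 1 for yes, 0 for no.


Input: ingpo
Reversed: opgni
  Compare pos 0 ('i') with pos 4 ('o'): MISMATCH
  Compare pos 1 ('n') with pos 3 ('p'): MISMATCH
Result: not a palindrome

0


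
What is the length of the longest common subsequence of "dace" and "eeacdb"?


LCS of "dace" and "eeacdb"
DP table:
           e    e    a    c    d    b
      0    0    0    0    0    0    0
  d   0    0    0    0    0    1    1
  a   0    0    0    1    1    1    1
  c   0    0    0    1    2    2    2
  e   0    1    1    1    2    2    2
LCS length = dp[4][6] = 2

2


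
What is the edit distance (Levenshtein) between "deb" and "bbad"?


Computing edit distance: "deb" -> "bbad"
DP table:
           b    b    a    d
      0    1    2    3    4
  d   1    1    2    3    3
  e   2    2    2    3    4
  b   3    2    2    3    4
Edit distance = dp[3][4] = 4

4


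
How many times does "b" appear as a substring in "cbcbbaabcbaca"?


Searching for "b" in "cbcbbaabcbaca"
Scanning each position:
  Position 0: "c" => no
  Position 1: "b" => MATCH
  Position 2: "c" => no
  Position 3: "b" => MATCH
  Position 4: "b" => MATCH
  Position 5: "a" => no
  Position 6: "a" => no
  Position 7: "b" => MATCH
  Position 8: "c" => no
  Position 9: "b" => MATCH
  Position 10: "a" => no
  Position 11: "c" => no
  Position 12: "a" => no
Total occurrences: 5

5


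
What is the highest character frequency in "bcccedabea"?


Input: bcccedabea
Character counts:
  'a': 2
  'b': 2
  'c': 3
  'd': 1
  'e': 2
Maximum frequency: 3

3


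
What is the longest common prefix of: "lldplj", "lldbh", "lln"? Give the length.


Words: lldplj, lldbh, lln
  Position 0: all 'l' => match
  Position 1: all 'l' => match
  Position 2: ('d', 'd', 'n') => mismatch, stop
LCP = "ll" (length 2)

2


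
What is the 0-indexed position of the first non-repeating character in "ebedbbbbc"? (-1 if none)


Input: ebedbbbbc
Character frequencies:
  'b': 5
  'c': 1
  'd': 1
  'e': 2
Scanning left to right for freq == 1:
  Position 0 ('e'): freq=2, skip
  Position 1 ('b'): freq=5, skip
  Position 2 ('e'): freq=2, skip
  Position 3 ('d'): unique! => answer = 3

3


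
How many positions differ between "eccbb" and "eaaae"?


Comparing "eccbb" and "eaaae" position by position:
  Position 0: 'e' vs 'e' => same
  Position 1: 'c' vs 'a' => DIFFER
  Position 2: 'c' vs 'a' => DIFFER
  Position 3: 'b' vs 'a' => DIFFER
  Position 4: 'b' vs 'e' => DIFFER
Positions that differ: 4

4


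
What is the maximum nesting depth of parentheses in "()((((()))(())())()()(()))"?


Input: "()((((()))(())())()()(()))"
Tracking depth:
  Position 0 '(': depth becomes 1
  Position 1 ')': depth becomes 0
  Position 2 '(': depth becomes 1
  Position 3 '(': depth becomes 2
  Position 4 '(': depth becomes 3
  Position 5 '(': depth becomes 4
  Position 6 '(': depth becomes 5
  Position 7 ')': depth becomes 4
  Position 8 ')': depth becomes 3
  Position 9 ')': depth becomes 2
  Position 10 '(': depth becomes 3
  Position 11 '(': depth becomes 4
  Position 12 ')': depth becomes 3
  Position 13 ')': depth becomes 2
  Position 14 '(': depth becomes 3
  Position 15 ')': depth becomes 2
  Position 16 ')': depth becomes 1
  Position 17 '(': depth becomes 2
  Position 18 ')': depth becomes 1
  Position 19 '(': depth becomes 2
  Position 20 ')': depth becomes 1
  Position 21 '(': depth becomes 2
  Position 22 '(': depth becomes 3
  Position 23 ')': depth becomes 2
  Position 24 ')': depth becomes 1
  Position 25 ')': depth becomes 0
Maximum depth reached: 5

5


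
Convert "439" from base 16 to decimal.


Input: "439" in base 16
Positional expansion:
  Digit '4' (value 4) x 16^2 = 1024
  Digit '3' (value 3) x 16^1 = 48
  Digit '9' (value 9) x 16^0 = 9
Sum = 1081

1081


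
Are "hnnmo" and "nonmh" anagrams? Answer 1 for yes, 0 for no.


Strings: "hnnmo", "nonmh"
Sorted first:  hmnno
Sorted second: hmnno
Sorted forms match => anagrams

1


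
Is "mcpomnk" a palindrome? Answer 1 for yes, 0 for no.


Input: mcpomnk
Reversed: knmopcm
  Compare pos 0 ('m') with pos 6 ('k'): MISMATCH
  Compare pos 1 ('c') with pos 5 ('n'): MISMATCH
  Compare pos 2 ('p') with pos 4 ('m'): MISMATCH
Result: not a palindrome

0


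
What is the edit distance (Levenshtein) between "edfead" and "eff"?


Computing edit distance: "edfead" -> "eff"
DP table:
           e    f    f
      0    1    2    3
  e   1    0    1    2
  d   2    1    1    2
  f   3    2    1    1
  e   4    3    2    2
  a   5    4    3    3
  d   6    5    4    4
Edit distance = dp[6][3] = 4

4


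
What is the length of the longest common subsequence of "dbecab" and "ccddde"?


LCS of "dbecab" and "ccddde"
DP table:
           c    c    d    d    d    e
      0    0    0    0    0    0    0
  d   0    0    0    1    1    1    1
  b   0    0    0    1    1    1    1
  e   0    0    0    1    1    1    2
  c   0    1    1    1    1    1    2
  a   0    1    1    1    1    1    2
  b   0    1    1    1    1    1    2
LCS length = dp[6][6] = 2

2


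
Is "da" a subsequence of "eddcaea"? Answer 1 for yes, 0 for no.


Check if "da" is a subsequence of "eddcaea"
Greedy scan:
  Position 0 ('e'): no match needed
  Position 1 ('d'): matches sub[0] = 'd'
  Position 2 ('d'): no match needed
  Position 3 ('c'): no match needed
  Position 4 ('a'): matches sub[1] = 'a'
  Position 5 ('e'): no match needed
  Position 6 ('a'): no match needed
All 2 characters matched => is a subsequence

1


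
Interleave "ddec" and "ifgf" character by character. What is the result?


Interleaving "ddec" and "ifgf":
  Position 0: 'd' from first, 'i' from second => "di"
  Position 1: 'd' from first, 'f' from second => "df"
  Position 2: 'e' from first, 'g' from second => "eg"
  Position 3: 'c' from first, 'f' from second => "cf"
Result: didfegcf

didfegcf


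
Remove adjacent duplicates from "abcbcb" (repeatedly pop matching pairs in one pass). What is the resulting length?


Input: abcbcb
Stack-based adjacent duplicate removal:
  Read 'a': push. Stack: a
  Read 'b': push. Stack: ab
  Read 'c': push. Stack: abc
  Read 'b': push. Stack: abcb
  Read 'c': push. Stack: abcbc
  Read 'b': push. Stack: abcbcb
Final stack: "abcbcb" (length 6)

6


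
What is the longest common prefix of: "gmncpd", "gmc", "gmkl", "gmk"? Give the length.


Words: gmncpd, gmc, gmkl, gmk
  Position 0: all 'g' => match
  Position 1: all 'm' => match
  Position 2: ('n', 'c', 'k', 'k') => mismatch, stop
LCP = "gm" (length 2)

2


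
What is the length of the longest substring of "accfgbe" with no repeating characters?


Input: "accfgbe"
Sliding window (track last position of each char):
  Position 0 ('a'): window [0,0] length 1 -- new best
  Position 1 ('c'): window [0,1] length 2 -- new best
  Position 2 ('c'): repeat (last at 1), move window start to 2
  Position 2 ('c'): window [2,2] length 1
  Position 3 ('f'): window [2,3] length 2
  Position 4 ('g'): window [2,4] length 3 -- new best
  Position 5 ('b'): window [2,5] length 4 -- new best
  Position 6 ('e'): window [2,6] length 5 -- new best
Longest substring with no repeats: "cfgbe" with length 5

5


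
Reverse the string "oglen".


Input: oglen
Reading characters right to left:
  Position 4: 'n'
  Position 3: 'e'
  Position 2: 'l'
  Position 1: 'g'
  Position 0: 'o'
Reversed: nelgo

nelgo


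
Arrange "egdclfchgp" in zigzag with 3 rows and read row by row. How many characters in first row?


Zigzag "egdclfchgp" into 3 rows:
Placing characters:
  'e' => row 0
  'g' => row 1
  'd' => row 2
  'c' => row 1
  'l' => row 0
  'f' => row 1
  'c' => row 2
  'h' => row 1
  'g' => row 0
  'p' => row 1
Rows:
  Row 0: "elg"
  Row 1: "gcfhp"
  Row 2: "dc"
First row length: 3

3


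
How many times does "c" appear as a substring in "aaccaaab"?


Searching for "c" in "aaccaaab"
Scanning each position:
  Position 0: "a" => no
  Position 1: "a" => no
  Position 2: "c" => MATCH
  Position 3: "c" => MATCH
  Position 4: "a" => no
  Position 5: "a" => no
  Position 6: "a" => no
  Position 7: "b" => no
Total occurrences: 2

2


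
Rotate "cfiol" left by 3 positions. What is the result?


Input: "cfiol", rotate left by 3
First 3 characters: "cfi"
Remaining characters: "ol"
Concatenate remaining + first: "ol" + "cfi" = "olcfi"

olcfi


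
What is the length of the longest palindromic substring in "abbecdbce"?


Input: "abbecdbce"
Checking substrings for palindromes:
  [1:3] "bb" (len 2) => palindrome
Longest palindromic substring: "bb" with length 2

2


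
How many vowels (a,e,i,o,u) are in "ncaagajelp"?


Input: ncaagajelp
Checking each character:
  'n' at position 0: consonant
  'c' at position 1: consonant
  'a' at position 2: vowel (running total: 1)
  'a' at position 3: vowel (running total: 2)
  'g' at position 4: consonant
  'a' at position 5: vowel (running total: 3)
  'j' at position 6: consonant
  'e' at position 7: vowel (running total: 4)
  'l' at position 8: consonant
  'p' at position 9: consonant
Total vowels: 4

4


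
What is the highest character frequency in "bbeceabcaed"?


Input: bbeceabcaed
Character counts:
  'a': 2
  'b': 3
  'c': 2
  'd': 1
  'e': 3
Maximum frequency: 3

3


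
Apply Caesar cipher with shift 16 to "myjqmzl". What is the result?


Caesar cipher: shift "myjqmzl" by 16
  'm' (pos 12) + 16 = pos 2 = 'c'
  'y' (pos 24) + 16 = pos 14 = 'o'
  'j' (pos 9) + 16 = pos 25 = 'z'
  'q' (pos 16) + 16 = pos 6 = 'g'
  'm' (pos 12) + 16 = pos 2 = 'c'
  'z' (pos 25) + 16 = pos 15 = 'p'
  'l' (pos 11) + 16 = pos 1 = 'b'
Result: cozgcpb

cozgcpb


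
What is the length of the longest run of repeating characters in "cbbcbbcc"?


Input: "cbbcbbcc"
Scanning for longest run:
  Position 1 ('b'): new char, reset run to 1
  Position 2 ('b'): continues run of 'b', length=2
  Position 3 ('c'): new char, reset run to 1
  Position 4 ('b'): new char, reset run to 1
  Position 5 ('b'): continues run of 'b', length=2
  Position 6 ('c'): new char, reset run to 1
  Position 7 ('c'): continues run of 'c', length=2
Longest run: 'b' with length 2

2


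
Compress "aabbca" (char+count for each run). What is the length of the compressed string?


Input: aabbca
Runs:
  'a' x 2 => "a2"
  'b' x 2 => "b2"
  'c' x 1 => "c1"
  'a' x 1 => "a1"
Compressed: "a2b2c1a1"
Compressed length: 8

8


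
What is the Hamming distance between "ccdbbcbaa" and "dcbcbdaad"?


Comparing "ccdbbcbaa" and "dcbcbdaad" position by position:
  Position 0: 'c' vs 'd' => differ
  Position 1: 'c' vs 'c' => same
  Position 2: 'd' vs 'b' => differ
  Position 3: 'b' vs 'c' => differ
  Position 4: 'b' vs 'b' => same
  Position 5: 'c' vs 'd' => differ
  Position 6: 'b' vs 'a' => differ
  Position 7: 'a' vs 'a' => same
  Position 8: 'a' vs 'd' => differ
Total differences (Hamming distance): 6

6


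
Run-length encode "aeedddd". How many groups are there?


Input: aeedddd
Scanning for consecutive runs:
  Group 1: 'a' x 1 (positions 0-0)
  Group 2: 'e' x 2 (positions 1-2)
  Group 3: 'd' x 4 (positions 3-6)
Total groups: 3

3


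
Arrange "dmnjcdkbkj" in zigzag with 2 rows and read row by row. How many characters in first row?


Zigzag "dmnjcdkbkj" into 2 rows:
Placing characters:
  'd' => row 0
  'm' => row 1
  'n' => row 0
  'j' => row 1
  'c' => row 0
  'd' => row 1
  'k' => row 0
  'b' => row 1
  'k' => row 0
  'j' => row 1
Rows:
  Row 0: "dnckk"
  Row 1: "mjdbj"
First row length: 5

5


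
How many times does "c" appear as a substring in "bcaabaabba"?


Searching for "c" in "bcaabaabba"
Scanning each position:
  Position 0: "b" => no
  Position 1: "c" => MATCH
  Position 2: "a" => no
  Position 3: "a" => no
  Position 4: "b" => no
  Position 5: "a" => no
  Position 6: "a" => no
  Position 7: "b" => no
  Position 8: "b" => no
  Position 9: "a" => no
Total occurrences: 1

1


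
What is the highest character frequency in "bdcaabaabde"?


Input: bdcaabaabde
Character counts:
  'a': 4
  'b': 3
  'c': 1
  'd': 2
  'e': 1
Maximum frequency: 4

4


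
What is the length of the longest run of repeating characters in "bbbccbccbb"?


Input: "bbbccbccbb"
Scanning for longest run:
  Position 1 ('b'): continues run of 'b', length=2
  Position 2 ('b'): continues run of 'b', length=3
  Position 3 ('c'): new char, reset run to 1
  Position 4 ('c'): continues run of 'c', length=2
  Position 5 ('b'): new char, reset run to 1
  Position 6 ('c'): new char, reset run to 1
  Position 7 ('c'): continues run of 'c', length=2
  Position 8 ('b'): new char, reset run to 1
  Position 9 ('b'): continues run of 'b', length=2
Longest run: 'b' with length 3

3


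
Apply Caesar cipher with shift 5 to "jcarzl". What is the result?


Caesar cipher: shift "jcarzl" by 5
  'j' (pos 9) + 5 = pos 14 = 'o'
  'c' (pos 2) + 5 = pos 7 = 'h'
  'a' (pos 0) + 5 = pos 5 = 'f'
  'r' (pos 17) + 5 = pos 22 = 'w'
  'z' (pos 25) + 5 = pos 4 = 'e'
  'l' (pos 11) + 5 = pos 16 = 'q'
Result: ohfweq

ohfweq


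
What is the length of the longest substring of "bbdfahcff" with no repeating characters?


Input: "bbdfahcff"
Sliding window (track last position of each char):
  Position 0 ('b'): window [0,0] length 1 -- new best
  Position 1 ('b'): repeat (last at 0), move window start to 1
  Position 1 ('b'): window [1,1] length 1
  Position 2 ('d'): window [1,2] length 2 -- new best
  Position 3 ('f'): window [1,3] length 3 -- new best
  Position 4 ('a'): window [1,4] length 4 -- new best
  Position 5 ('h'): window [1,5] length 5 -- new best
  Position 6 ('c'): window [1,6] length 6 -- new best
  Position 7 ('f'): repeat (last at 3), move window start to 4
  Position 7 ('f'): window [4,7] length 4
  Position 8 ('f'): repeat (last at 7), move window start to 8
  Position 8 ('f'): window [8,8] length 1
Longest substring with no repeats: "bdfahc" with length 6

6


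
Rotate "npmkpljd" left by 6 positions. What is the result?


Input: "npmkpljd", rotate left by 6
First 6 characters: "npmkpl"
Remaining characters: "jd"
Concatenate remaining + first: "jd" + "npmkpl" = "jdnpmkpl"

jdnpmkpl


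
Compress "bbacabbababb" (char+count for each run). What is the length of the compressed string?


Input: bbacabbababb
Runs:
  'b' x 2 => "b2"
  'a' x 1 => "a1"
  'c' x 1 => "c1"
  'a' x 1 => "a1"
  'b' x 2 => "b2"
  'a' x 1 => "a1"
  'b' x 1 => "b1"
  'a' x 1 => "a1"
  'b' x 2 => "b2"
Compressed: "b2a1c1a1b2a1b1a1b2"
Compressed length: 18

18


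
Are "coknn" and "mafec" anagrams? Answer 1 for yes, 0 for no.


Strings: "coknn", "mafec"
Sorted first:  cknno
Sorted second: acefm
Differ at position 0: 'c' vs 'a' => not anagrams

0


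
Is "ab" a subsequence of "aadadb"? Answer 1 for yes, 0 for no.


Check if "ab" is a subsequence of "aadadb"
Greedy scan:
  Position 0 ('a'): matches sub[0] = 'a'
  Position 1 ('a'): no match needed
  Position 2 ('d'): no match needed
  Position 3 ('a'): no match needed
  Position 4 ('d'): no match needed
  Position 5 ('b'): matches sub[1] = 'b'
All 2 characters matched => is a subsequence

1


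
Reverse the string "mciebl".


Input: mciebl
Reading characters right to left:
  Position 5: 'l'
  Position 4: 'b'
  Position 3: 'e'
  Position 2: 'i'
  Position 1: 'c'
  Position 0: 'm'
Reversed: lbeicm

lbeicm


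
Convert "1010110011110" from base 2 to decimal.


Input: "1010110011110" in base 2
Positional expansion:
  Digit '1' (value 1) x 2^12 = 4096
  Digit '0' (value 0) x 2^11 = 0
  Digit '1' (value 1) x 2^10 = 1024
  Digit '0' (value 0) x 2^9 = 0
  Digit '1' (value 1) x 2^8 = 256
  Digit '1' (value 1) x 2^7 = 128
  Digit '0' (value 0) x 2^6 = 0
  Digit '0' (value 0) x 2^5 = 0
  Digit '1' (value 1) x 2^4 = 16
  Digit '1' (value 1) x 2^3 = 8
  Digit '1' (value 1) x 2^2 = 4
  Digit '1' (value 1) x 2^1 = 2
  Digit '0' (value 0) x 2^0 = 0
Sum = 5534

5534


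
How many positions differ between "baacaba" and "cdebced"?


Comparing "baacaba" and "cdebced" position by position:
  Position 0: 'b' vs 'c' => DIFFER
  Position 1: 'a' vs 'd' => DIFFER
  Position 2: 'a' vs 'e' => DIFFER
  Position 3: 'c' vs 'b' => DIFFER
  Position 4: 'a' vs 'c' => DIFFER
  Position 5: 'b' vs 'e' => DIFFER
  Position 6: 'a' vs 'd' => DIFFER
Positions that differ: 7

7


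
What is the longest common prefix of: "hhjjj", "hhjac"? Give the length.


Words: hhjjj, hhjac
  Position 0: all 'h' => match
  Position 1: all 'h' => match
  Position 2: all 'j' => match
  Position 3: ('j', 'a') => mismatch, stop
LCP = "hhj" (length 3)

3


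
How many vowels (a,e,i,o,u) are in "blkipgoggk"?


Input: blkipgoggk
Checking each character:
  'b' at position 0: consonant
  'l' at position 1: consonant
  'k' at position 2: consonant
  'i' at position 3: vowel (running total: 1)
  'p' at position 4: consonant
  'g' at position 5: consonant
  'o' at position 6: vowel (running total: 2)
  'g' at position 7: consonant
  'g' at position 8: consonant
  'k' at position 9: consonant
Total vowels: 2

2


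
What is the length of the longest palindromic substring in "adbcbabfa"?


Input: "adbcbabfa"
Checking substrings for palindromes:
  [2:5] "bcb" (len 3) => palindrome
  [4:7] "bab" (len 3) => palindrome
Longest palindromic substring: "bcb" with length 3

3


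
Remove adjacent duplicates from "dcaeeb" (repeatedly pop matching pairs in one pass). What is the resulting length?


Input: dcaeeb
Stack-based adjacent duplicate removal:
  Read 'd': push. Stack: d
  Read 'c': push. Stack: dc
  Read 'a': push. Stack: dca
  Read 'e': push. Stack: dcae
  Read 'e': matches stack top 'e' => pop. Stack: dca
  Read 'b': push. Stack: dcab
Final stack: "dcab" (length 4)

4
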